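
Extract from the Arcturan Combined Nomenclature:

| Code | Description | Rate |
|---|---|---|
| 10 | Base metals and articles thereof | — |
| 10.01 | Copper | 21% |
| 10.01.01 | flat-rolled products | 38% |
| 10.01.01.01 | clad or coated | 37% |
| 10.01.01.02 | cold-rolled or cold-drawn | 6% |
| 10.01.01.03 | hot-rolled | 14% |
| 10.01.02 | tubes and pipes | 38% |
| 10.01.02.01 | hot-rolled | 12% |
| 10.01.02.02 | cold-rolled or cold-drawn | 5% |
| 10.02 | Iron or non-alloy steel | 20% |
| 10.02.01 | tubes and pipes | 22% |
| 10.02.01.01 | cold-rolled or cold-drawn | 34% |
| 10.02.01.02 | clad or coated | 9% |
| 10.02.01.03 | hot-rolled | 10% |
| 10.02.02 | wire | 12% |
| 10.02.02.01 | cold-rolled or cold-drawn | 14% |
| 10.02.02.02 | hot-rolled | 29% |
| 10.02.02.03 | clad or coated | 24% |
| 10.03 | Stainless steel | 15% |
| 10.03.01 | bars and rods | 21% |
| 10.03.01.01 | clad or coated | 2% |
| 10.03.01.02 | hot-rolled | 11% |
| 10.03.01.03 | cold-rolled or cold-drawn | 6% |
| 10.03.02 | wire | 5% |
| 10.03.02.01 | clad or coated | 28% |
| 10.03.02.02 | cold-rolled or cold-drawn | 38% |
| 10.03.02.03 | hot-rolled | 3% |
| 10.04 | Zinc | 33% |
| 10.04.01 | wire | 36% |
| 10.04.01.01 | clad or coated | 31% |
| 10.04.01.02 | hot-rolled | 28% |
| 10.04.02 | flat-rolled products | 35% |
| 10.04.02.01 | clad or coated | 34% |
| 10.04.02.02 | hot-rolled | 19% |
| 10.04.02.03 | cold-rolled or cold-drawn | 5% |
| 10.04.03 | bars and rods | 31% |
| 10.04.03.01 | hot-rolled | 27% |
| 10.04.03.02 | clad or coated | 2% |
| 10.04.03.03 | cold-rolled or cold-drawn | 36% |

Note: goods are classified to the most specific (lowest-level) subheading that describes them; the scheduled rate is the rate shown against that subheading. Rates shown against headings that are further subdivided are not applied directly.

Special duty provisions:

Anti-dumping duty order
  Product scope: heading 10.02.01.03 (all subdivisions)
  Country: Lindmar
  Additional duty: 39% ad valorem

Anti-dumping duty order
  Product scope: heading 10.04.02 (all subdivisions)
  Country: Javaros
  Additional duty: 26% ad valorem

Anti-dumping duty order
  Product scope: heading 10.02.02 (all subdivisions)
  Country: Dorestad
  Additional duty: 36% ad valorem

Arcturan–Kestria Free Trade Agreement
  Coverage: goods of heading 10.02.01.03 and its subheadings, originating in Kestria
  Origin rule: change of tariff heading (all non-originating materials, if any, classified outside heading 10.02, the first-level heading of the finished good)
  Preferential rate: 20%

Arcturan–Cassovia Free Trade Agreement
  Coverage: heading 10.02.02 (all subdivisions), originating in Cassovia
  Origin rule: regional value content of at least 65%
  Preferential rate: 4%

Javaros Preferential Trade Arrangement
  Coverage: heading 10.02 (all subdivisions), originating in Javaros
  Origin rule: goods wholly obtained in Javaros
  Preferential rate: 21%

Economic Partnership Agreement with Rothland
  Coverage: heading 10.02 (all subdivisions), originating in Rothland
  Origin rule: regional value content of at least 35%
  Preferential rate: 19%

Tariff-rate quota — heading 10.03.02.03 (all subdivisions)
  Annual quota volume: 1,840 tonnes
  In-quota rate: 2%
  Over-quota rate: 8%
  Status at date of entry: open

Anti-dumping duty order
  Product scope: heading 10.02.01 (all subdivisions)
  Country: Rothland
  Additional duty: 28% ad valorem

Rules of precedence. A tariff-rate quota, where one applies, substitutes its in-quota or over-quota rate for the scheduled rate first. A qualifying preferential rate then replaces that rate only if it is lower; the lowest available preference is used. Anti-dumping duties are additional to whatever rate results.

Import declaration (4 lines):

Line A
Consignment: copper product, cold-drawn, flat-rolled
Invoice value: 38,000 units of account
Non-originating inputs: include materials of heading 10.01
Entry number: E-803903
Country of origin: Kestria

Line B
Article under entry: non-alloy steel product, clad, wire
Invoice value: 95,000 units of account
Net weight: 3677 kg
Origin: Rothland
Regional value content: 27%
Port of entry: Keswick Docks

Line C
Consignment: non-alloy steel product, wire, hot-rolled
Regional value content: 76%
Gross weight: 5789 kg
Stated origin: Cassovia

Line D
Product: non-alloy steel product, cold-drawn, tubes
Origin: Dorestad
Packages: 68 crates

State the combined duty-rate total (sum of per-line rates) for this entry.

68%

Line A: copper → 10.01; flat-rolled → 10.01.01; cold-drawn → 10.01.01.02. Scheduled 6%. Kestria agreement on 10.02.01.03: 10.01.01.02 not covered. → 6%.
Line B: non-alloy steel → 10.02; wire → 10.02.02; clad → 10.02.02.03. Scheduled 24%. Rothland agreement on 10.02: RVC < 35%. → 24%.
Line C: non-alloy steel → 10.02; wire → 10.02.02; hot-rolled → 10.02.02.02. Scheduled 29%. Cassovia agreement on 10.02.02: RVC ≥ 65% → 4% available; preferential 4%. → 4%.
Line D: non-alloy steel → 10.02; tubes → 10.02.01; cold-drawn → 10.02.01.01. Scheduled 34%. No special measure applies. → 34%.
Sum: 6% + 24% + 4% + 34% = 68%.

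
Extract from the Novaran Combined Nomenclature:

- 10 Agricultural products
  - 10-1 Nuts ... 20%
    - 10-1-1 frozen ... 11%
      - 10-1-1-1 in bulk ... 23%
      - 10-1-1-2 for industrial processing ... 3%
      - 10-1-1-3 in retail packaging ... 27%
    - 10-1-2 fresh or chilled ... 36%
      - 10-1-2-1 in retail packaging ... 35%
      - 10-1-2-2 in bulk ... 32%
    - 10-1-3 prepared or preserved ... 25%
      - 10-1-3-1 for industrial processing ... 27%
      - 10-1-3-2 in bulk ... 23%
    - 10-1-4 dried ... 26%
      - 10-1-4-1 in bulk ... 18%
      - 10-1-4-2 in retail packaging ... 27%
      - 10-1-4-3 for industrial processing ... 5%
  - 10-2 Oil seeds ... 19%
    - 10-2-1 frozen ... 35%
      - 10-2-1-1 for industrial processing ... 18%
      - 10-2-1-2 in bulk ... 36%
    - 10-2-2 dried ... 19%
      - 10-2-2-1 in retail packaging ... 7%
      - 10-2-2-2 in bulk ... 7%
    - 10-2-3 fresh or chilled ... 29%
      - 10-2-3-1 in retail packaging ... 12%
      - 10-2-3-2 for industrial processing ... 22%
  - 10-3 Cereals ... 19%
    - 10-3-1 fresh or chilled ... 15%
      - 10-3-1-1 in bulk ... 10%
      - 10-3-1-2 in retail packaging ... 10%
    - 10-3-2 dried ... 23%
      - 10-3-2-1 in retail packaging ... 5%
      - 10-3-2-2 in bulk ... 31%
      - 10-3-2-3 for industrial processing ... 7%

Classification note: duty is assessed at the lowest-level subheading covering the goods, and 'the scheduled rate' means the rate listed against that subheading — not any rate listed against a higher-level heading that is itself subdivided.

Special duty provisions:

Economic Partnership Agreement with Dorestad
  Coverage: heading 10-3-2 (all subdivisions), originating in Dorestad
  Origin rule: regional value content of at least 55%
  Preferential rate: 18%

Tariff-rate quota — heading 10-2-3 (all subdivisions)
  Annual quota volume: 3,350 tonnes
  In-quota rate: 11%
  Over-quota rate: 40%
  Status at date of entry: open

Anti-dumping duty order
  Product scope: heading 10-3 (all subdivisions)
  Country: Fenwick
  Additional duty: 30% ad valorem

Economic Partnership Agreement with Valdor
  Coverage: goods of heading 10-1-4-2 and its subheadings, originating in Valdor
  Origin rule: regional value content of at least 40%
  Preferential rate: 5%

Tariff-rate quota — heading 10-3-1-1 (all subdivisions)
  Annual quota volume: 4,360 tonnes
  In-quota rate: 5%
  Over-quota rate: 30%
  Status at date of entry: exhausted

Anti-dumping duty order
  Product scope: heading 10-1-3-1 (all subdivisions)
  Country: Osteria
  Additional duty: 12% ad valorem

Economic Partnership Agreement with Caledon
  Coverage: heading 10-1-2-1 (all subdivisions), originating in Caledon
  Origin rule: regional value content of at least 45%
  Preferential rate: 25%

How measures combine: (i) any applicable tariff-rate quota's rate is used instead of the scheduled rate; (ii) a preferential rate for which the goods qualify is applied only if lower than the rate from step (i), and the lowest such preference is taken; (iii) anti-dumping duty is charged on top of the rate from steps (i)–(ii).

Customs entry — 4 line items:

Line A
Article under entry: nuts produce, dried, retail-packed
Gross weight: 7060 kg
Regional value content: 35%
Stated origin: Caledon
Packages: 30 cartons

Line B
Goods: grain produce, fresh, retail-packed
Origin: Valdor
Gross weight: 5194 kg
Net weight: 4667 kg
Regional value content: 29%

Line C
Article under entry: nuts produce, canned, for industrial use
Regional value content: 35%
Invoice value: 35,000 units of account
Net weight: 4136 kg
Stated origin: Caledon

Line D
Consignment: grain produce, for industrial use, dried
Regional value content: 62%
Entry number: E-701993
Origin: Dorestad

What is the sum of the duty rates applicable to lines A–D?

Line A: nuts → 10-1; dried → 10-1-4; retail-packed → 10-1-4-2. Scheduled 27%. Caledon agreement on 10-1-2-1: 10-1-4-2 not covered. → 27%.
Line B: grain → 10-3; fresh → 10-3-1; retail-packed → 10-3-1-2. Scheduled 10%. Valdor agreement on 10-1-4-2: 10-3-1-2 not covered. → 10%.
Line C: nuts → 10-1; canned → 10-1-3; for industrial use → 10-1-3-1. Scheduled 27%. Caledon agreement on 10-1-2-1: 10-1-3-1 not covered. → 27%.
Line D: grain → 10-3; dried → 10-3-2; for industrial use → 10-3-2-3. Scheduled 7%. Dorestad agreement on 10-3-2: RVC ≥ 55% → 18% available; preference 18% not lower than 7% → no reduction. → 7%.
Sum: 27% + 10% + 27% + 7% = 71%.

71%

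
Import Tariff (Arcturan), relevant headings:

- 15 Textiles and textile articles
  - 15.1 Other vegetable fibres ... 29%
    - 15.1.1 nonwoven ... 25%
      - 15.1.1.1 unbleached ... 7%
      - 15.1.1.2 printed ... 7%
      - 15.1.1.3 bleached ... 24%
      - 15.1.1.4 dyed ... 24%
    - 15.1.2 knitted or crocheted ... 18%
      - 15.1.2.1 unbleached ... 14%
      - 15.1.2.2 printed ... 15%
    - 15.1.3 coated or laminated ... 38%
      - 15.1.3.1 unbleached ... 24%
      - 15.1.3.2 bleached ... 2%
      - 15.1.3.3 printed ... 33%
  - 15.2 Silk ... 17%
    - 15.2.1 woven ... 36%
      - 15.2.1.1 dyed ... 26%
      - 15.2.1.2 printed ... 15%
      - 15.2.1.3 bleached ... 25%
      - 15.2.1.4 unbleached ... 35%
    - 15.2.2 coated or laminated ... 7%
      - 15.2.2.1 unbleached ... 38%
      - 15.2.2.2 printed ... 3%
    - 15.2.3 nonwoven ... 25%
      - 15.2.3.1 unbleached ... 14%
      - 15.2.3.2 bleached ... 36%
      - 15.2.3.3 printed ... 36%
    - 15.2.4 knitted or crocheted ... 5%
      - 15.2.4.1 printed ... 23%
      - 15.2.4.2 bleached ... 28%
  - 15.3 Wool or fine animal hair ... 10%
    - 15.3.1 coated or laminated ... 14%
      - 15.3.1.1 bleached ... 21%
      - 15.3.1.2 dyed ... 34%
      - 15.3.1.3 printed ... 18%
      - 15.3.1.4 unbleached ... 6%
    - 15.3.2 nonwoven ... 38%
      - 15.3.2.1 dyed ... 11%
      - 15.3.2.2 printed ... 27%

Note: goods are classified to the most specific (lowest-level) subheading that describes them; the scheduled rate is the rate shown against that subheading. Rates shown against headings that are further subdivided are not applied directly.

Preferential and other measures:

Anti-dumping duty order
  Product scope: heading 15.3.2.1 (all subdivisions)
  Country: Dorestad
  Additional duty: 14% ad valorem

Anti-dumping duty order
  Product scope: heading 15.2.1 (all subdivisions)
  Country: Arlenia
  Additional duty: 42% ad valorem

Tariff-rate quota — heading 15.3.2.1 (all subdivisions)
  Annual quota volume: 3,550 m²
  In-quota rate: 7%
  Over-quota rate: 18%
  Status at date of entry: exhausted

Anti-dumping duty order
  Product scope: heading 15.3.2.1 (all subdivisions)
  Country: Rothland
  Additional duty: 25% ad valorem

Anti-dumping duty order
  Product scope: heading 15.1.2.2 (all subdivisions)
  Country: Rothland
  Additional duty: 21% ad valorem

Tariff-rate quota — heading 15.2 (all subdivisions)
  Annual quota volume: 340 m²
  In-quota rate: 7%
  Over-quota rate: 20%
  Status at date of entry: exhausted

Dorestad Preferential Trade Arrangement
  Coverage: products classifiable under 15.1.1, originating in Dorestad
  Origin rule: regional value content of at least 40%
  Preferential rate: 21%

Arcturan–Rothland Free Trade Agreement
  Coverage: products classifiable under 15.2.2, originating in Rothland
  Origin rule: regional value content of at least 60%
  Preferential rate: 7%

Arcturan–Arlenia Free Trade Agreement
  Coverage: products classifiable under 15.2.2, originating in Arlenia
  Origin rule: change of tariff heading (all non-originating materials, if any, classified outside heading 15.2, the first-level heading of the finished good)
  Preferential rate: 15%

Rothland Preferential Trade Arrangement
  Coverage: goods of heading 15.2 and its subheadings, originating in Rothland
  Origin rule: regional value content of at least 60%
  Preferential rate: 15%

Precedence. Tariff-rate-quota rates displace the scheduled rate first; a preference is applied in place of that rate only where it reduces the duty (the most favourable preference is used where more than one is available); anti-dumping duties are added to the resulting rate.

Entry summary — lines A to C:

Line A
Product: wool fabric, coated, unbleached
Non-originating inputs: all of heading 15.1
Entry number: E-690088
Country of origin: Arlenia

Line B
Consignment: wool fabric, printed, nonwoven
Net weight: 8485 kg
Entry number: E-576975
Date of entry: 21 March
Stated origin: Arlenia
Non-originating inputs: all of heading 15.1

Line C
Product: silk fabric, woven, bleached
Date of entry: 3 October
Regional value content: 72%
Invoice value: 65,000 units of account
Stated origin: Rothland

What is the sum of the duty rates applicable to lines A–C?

Line A: wool → 15.3; coated → 15.3.1; unbleached → 15.3.1.4. Scheduled 6%. Arlenia agreement on 15.2.2: 15.3.1.4 not covered. → 6%.
Line B: wool → 15.3; nonwoven → 15.3.2; printed → 15.3.2.2. Scheduled 27%. Arlenia agreement on 15.2.2: 15.3.2.2 not covered. → 27%.
Line C: silk → 15.2; woven → 15.2.1; bleached → 15.2.1.3. Scheduled 25%. quota on 15.2 exhausted → over-quota 20%; Rothland agreement on 15.2.2: 15.2.1.3 not covered; Rothland agreement on 15.2: RVC ≥ 60% → 15% available; preferential 15%. → 15%.
Sum: 6% + 27% + 15% = 48%.

48%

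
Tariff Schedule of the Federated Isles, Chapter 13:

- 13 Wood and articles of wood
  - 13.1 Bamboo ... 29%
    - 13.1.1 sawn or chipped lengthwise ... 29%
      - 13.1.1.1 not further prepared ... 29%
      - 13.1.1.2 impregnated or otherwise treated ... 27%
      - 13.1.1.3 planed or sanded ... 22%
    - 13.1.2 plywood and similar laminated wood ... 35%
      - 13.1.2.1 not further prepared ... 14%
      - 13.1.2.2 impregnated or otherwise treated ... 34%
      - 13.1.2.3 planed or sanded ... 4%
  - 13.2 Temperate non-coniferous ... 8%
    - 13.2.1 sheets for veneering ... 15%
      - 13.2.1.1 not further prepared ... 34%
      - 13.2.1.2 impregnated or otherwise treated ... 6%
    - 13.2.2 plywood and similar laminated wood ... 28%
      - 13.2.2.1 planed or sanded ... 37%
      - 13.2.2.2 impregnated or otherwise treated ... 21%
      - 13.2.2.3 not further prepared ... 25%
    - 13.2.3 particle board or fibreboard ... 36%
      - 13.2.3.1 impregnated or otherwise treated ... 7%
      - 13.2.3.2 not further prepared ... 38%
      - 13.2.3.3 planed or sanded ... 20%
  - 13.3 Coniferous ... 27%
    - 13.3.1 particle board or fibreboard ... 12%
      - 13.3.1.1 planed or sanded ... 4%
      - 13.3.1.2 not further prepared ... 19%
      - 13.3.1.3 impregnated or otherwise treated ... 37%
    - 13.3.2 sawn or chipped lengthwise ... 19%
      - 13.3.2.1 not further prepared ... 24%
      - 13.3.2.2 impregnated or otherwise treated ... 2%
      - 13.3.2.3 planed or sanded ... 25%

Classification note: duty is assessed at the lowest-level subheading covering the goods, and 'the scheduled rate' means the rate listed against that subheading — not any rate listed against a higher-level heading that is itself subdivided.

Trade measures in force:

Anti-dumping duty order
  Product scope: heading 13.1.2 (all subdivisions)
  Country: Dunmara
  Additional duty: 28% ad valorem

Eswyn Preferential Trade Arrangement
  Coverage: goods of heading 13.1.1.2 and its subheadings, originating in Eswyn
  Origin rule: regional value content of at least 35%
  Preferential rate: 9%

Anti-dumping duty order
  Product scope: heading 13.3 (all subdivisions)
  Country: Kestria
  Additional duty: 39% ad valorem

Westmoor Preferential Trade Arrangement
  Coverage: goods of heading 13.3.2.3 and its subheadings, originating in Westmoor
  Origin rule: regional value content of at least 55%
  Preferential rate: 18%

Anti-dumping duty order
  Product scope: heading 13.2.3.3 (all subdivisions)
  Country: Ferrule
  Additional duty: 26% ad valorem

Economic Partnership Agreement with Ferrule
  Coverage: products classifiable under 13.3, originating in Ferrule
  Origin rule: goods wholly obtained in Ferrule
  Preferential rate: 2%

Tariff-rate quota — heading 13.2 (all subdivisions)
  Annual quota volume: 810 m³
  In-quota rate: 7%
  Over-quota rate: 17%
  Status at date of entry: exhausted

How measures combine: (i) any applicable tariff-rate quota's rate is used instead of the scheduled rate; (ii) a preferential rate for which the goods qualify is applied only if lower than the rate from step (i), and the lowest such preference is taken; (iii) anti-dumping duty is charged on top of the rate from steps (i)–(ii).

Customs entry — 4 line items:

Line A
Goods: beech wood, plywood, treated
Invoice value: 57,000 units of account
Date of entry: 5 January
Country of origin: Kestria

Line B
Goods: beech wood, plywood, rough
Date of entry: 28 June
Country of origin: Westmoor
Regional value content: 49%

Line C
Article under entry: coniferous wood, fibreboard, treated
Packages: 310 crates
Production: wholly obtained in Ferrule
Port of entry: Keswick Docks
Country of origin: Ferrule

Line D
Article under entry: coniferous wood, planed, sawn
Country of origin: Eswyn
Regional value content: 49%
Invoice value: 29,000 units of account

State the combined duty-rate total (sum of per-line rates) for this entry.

61%

Line A: beech → 13.2; plywood → 13.2.2; treated → 13.2.2.2. Scheduled 21%. quota on 13.2 exhausted → over-quota 17%. → 17%.
Line B: beech → 13.2; plywood → 13.2.2; rough → 13.2.2.3. Scheduled 25%. quota on 13.2 exhausted → over-quota 17%; Westmoor agreement on 13.3.2.3: 13.2.2.3 not covered. → 17%.
Line C: coniferous → 13.3; fibreboard → 13.3.1; treated → 13.3.1.3. Scheduled 37%. Ferrule agreement on 13.3: wholly obtained → 2% available; preferential 2%. → 2%.
Line D: coniferous → 13.3; sawn → 13.3.2; planed → 13.3.2.3. Scheduled 25%. Eswyn agreement on 13.1.1.2: 13.3.2.3 not covered. → 25%.
Sum: 17% + 17% + 2% + 25% = 61%.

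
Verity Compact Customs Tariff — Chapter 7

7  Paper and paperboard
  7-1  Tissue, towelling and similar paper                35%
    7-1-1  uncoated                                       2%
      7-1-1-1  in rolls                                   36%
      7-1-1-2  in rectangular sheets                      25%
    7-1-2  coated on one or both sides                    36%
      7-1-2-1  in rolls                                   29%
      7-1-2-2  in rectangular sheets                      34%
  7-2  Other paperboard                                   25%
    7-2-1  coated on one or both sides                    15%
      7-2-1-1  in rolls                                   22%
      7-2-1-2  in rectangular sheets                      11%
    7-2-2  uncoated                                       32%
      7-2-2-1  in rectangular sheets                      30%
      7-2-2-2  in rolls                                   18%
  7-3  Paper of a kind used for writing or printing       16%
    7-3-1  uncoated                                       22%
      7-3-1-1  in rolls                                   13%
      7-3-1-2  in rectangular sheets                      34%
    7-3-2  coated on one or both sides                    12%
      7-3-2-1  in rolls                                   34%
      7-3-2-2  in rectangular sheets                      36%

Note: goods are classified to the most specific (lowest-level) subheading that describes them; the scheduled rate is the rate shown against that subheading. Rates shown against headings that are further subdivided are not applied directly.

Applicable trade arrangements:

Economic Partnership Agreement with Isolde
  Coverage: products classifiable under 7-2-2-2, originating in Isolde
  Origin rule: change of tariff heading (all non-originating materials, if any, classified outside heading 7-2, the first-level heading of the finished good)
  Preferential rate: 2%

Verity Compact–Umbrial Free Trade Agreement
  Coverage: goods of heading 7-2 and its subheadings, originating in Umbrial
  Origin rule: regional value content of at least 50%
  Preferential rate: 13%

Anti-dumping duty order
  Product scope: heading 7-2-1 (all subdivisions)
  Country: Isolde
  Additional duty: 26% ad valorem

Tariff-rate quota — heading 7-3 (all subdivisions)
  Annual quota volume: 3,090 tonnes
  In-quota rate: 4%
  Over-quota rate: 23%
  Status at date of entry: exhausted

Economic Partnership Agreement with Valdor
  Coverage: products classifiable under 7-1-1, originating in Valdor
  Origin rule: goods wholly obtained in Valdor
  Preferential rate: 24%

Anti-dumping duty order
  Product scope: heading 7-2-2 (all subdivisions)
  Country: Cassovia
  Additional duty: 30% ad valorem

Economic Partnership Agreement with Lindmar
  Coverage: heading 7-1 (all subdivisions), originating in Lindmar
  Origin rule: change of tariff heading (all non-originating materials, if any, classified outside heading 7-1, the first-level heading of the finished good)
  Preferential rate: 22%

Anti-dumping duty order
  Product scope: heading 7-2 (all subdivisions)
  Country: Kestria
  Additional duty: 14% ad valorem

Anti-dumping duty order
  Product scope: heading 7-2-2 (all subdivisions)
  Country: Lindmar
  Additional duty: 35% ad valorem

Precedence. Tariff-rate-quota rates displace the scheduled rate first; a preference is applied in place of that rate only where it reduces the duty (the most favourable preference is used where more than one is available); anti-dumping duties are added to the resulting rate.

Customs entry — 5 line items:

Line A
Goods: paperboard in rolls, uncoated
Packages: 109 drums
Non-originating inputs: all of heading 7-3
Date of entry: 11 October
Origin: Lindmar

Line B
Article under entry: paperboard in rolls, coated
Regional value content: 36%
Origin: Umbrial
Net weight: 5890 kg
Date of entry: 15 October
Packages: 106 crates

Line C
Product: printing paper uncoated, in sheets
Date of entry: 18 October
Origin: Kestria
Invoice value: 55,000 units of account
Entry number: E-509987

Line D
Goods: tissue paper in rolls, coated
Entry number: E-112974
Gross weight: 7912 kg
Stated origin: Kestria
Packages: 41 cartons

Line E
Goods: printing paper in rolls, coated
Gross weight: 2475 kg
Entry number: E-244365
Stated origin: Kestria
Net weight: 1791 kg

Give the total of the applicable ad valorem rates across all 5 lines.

150%

Line A: paperboard → 7-2; uncoated → 7-2-2; in rolls → 7-2-2-2. Scheduled 18%. Lindmar agreement on 7-1: 7-2-2-2 not covered; anti-dumping (Lindmar, 7-2-2): +35%; total 18% + 35% = 53%. → 53%.
Line B: paperboard → 7-2; coated → 7-2-1; in rolls → 7-2-1-1. Scheduled 22%. Umbrial agreement on 7-2: RVC < 50%. → 22%.
Line C: printing paper → 7-3; uncoated → 7-3-1; in sheets → 7-3-1-2. Scheduled 34%. quota on 7-3 exhausted → over-quota 23%. → 23%.
Line D: tissue paper → 7-1; coated → 7-1-2; in rolls → 7-1-2-1. Scheduled 29%. No special measure applies. → 29%.
Line E: printing paper → 7-3; coated → 7-3-2; in rolls → 7-3-2-1. Scheduled 34%. quota on 7-3 exhausted → over-quota 23%. → 23%.
Sum: 53% + 22% + 23% + 29% + 23% = 150%.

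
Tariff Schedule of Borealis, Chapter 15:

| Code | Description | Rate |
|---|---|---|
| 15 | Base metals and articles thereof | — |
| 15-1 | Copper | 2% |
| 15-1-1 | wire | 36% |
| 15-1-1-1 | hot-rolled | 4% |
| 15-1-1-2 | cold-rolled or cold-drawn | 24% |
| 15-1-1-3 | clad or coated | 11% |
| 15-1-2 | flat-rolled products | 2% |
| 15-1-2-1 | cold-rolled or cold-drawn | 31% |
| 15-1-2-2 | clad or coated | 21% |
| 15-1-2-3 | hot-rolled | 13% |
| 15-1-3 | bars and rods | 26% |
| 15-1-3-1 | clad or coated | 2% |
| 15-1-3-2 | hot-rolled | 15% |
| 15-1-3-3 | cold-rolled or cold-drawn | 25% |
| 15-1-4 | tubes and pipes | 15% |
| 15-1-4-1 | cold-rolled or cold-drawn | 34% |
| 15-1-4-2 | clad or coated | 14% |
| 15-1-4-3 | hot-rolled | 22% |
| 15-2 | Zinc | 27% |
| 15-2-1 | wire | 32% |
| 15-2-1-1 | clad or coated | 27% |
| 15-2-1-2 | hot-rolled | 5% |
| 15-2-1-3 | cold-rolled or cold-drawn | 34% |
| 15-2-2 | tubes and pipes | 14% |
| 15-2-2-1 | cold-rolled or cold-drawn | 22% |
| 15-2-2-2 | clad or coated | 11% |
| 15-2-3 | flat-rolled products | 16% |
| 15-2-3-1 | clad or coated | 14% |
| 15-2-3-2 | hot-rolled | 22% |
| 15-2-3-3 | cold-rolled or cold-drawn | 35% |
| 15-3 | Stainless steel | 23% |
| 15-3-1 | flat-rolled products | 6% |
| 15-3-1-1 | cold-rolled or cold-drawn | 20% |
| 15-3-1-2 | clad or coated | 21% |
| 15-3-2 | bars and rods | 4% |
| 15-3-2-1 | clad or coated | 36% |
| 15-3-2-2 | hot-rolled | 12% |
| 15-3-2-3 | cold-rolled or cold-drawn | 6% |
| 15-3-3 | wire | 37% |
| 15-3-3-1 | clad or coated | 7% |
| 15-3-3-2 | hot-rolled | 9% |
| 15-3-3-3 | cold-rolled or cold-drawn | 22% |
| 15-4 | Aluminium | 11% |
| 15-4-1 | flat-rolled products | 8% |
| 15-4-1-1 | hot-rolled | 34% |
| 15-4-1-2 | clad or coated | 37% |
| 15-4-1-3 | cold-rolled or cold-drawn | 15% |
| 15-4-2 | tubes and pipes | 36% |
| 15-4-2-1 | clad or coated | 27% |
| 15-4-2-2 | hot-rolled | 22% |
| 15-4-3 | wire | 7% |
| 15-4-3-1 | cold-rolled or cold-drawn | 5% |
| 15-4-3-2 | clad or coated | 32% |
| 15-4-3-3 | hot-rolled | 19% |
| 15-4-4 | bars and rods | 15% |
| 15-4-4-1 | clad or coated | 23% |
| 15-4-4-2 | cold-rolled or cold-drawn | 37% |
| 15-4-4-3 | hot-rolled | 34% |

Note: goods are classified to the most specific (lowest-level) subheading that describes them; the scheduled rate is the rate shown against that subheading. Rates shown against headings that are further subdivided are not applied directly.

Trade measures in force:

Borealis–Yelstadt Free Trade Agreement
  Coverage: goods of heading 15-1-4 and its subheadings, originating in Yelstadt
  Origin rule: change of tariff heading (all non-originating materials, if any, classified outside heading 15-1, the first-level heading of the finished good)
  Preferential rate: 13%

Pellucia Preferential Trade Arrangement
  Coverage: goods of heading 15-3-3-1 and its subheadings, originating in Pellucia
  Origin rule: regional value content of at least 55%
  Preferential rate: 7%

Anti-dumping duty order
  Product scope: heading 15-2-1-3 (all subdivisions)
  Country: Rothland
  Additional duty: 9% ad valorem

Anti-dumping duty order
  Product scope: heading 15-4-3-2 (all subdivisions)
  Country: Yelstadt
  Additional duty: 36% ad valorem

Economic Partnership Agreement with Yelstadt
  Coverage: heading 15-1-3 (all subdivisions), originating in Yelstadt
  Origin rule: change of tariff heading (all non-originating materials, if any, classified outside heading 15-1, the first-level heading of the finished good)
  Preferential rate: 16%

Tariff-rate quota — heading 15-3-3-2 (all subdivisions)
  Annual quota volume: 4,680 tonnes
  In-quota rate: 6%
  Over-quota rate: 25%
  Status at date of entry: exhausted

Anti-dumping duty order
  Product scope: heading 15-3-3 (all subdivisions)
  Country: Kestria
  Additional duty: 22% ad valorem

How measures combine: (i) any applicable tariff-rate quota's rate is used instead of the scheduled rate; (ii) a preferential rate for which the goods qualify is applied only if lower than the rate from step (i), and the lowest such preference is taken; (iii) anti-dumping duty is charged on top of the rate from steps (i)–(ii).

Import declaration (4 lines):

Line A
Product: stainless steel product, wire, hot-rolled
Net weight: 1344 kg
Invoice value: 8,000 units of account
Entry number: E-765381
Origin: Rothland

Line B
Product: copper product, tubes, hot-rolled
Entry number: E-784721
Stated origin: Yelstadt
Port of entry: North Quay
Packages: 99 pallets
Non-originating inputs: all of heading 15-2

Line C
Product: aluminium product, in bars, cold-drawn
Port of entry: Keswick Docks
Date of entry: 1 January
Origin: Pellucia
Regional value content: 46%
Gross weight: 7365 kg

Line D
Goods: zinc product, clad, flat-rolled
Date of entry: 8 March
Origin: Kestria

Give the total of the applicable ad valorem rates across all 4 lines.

Line A: stainless steel → 15-3; wire → 15-3-3; hot-rolled → 15-3-3-2. Scheduled 9%. quota on 15-3-3-2 exhausted → over-quota 25%. → 25%.
Line B: copper → 15-1; tubes → 15-1-4; hot-rolled → 15-1-4-3. Scheduled 22%. Yelstadt agreement on 15-1-4: CTH met → 13% available; Yelstadt agreement on 15-1-3: 15-1-4-3 not covered; preferential 13%. → 13%.
Line C: aluminium → 15-4; in bars → 15-4-4; cold-drawn → 15-4-4-2. Scheduled 37%. Pellucia agreement on 15-3-3-1: 15-4-4-2 not covered. → 37%.
Line D: zinc → 15-2; flat-rolled → 15-2-3; clad → 15-2-3-1. Scheduled 14%. No special measure applies. → 14%.
Sum: 25% + 13% + 37% + 14% = 89%.

89%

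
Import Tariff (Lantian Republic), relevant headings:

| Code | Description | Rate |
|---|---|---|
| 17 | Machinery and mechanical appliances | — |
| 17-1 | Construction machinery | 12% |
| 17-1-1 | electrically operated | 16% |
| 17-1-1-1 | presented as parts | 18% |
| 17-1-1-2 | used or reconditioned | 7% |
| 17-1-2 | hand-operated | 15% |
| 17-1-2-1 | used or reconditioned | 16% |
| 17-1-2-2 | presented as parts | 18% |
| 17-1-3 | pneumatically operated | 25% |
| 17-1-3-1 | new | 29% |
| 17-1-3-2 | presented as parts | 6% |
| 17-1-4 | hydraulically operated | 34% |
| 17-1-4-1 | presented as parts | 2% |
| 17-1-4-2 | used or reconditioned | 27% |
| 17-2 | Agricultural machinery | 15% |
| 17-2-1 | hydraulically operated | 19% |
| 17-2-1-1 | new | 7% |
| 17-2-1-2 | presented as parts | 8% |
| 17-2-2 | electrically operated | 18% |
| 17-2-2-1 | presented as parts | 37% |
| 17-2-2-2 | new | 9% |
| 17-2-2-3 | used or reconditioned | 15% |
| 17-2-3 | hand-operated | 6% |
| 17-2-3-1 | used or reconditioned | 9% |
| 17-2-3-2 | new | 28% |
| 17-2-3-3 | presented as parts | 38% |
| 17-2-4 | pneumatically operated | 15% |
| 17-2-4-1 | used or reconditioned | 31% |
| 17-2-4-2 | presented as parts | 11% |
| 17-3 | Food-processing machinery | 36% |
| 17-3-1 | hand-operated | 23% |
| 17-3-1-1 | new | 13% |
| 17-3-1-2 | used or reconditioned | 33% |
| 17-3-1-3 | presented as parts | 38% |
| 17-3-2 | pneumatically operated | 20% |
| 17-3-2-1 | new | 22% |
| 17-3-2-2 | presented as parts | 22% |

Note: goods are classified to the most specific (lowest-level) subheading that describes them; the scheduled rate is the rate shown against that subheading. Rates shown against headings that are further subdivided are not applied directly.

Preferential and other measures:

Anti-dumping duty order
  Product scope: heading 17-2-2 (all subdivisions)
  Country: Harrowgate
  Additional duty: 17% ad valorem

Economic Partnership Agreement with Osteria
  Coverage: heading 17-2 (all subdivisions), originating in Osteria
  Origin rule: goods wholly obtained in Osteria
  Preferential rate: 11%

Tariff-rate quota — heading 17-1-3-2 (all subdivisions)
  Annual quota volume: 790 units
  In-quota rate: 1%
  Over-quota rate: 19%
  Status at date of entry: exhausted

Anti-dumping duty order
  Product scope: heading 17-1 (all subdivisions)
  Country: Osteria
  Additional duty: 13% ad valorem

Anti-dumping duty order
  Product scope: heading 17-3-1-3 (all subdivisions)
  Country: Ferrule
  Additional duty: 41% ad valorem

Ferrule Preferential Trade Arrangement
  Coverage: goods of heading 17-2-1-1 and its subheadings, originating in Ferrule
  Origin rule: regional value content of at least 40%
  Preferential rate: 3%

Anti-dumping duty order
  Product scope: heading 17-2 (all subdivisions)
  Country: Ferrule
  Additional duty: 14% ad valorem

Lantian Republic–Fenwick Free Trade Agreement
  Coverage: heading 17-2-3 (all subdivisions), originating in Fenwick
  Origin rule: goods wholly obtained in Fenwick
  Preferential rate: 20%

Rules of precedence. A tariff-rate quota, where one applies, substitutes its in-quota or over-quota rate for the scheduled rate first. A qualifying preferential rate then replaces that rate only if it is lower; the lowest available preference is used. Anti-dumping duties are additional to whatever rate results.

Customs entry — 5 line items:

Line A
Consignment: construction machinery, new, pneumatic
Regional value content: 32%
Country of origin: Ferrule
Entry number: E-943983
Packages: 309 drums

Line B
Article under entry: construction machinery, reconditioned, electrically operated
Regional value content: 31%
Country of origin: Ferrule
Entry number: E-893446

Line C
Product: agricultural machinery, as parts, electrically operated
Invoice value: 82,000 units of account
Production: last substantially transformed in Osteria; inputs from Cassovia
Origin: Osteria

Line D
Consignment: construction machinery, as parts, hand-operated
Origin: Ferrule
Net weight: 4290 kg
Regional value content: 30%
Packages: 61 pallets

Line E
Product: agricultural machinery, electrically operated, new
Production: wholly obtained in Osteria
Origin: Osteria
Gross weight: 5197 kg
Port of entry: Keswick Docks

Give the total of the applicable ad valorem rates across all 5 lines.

Line A: construction → 17-1; pneumatic → 17-1-3; new → 17-1-3-1. Scheduled 29%. Ferrule agreement on 17-2-1-1: 17-1-3-1 not covered. → 29%.
Line B: construction → 17-1; electrically operated → 17-1-1; reconditioned → 17-1-1-2. Scheduled 7%. Ferrule agreement on 17-2-1-1: 17-1-1-2 not covered. → 7%.
Line C: agricultural → 17-2; electrically operated → 17-2-2; as parts → 17-2-2-1. Scheduled 37%. Osteria agreement on 17-2: not wholly obtained. → 37%.
Line D: construction → 17-1; hand-operated → 17-1-2; as parts → 17-1-2-2. Scheduled 18%. Ferrule agreement on 17-2-1-1: 17-1-2-2 not covered. → 18%.
Line E: agricultural → 17-2; electrically operated → 17-2-2; new → 17-2-2-2. Scheduled 9%. Osteria agreement on 17-2: wholly obtained → 11% available; preference 11% not lower than 9% → no reduction. → 9%.
Sum: 29% + 7% + 37% + 18% + 9% = 100%.

100%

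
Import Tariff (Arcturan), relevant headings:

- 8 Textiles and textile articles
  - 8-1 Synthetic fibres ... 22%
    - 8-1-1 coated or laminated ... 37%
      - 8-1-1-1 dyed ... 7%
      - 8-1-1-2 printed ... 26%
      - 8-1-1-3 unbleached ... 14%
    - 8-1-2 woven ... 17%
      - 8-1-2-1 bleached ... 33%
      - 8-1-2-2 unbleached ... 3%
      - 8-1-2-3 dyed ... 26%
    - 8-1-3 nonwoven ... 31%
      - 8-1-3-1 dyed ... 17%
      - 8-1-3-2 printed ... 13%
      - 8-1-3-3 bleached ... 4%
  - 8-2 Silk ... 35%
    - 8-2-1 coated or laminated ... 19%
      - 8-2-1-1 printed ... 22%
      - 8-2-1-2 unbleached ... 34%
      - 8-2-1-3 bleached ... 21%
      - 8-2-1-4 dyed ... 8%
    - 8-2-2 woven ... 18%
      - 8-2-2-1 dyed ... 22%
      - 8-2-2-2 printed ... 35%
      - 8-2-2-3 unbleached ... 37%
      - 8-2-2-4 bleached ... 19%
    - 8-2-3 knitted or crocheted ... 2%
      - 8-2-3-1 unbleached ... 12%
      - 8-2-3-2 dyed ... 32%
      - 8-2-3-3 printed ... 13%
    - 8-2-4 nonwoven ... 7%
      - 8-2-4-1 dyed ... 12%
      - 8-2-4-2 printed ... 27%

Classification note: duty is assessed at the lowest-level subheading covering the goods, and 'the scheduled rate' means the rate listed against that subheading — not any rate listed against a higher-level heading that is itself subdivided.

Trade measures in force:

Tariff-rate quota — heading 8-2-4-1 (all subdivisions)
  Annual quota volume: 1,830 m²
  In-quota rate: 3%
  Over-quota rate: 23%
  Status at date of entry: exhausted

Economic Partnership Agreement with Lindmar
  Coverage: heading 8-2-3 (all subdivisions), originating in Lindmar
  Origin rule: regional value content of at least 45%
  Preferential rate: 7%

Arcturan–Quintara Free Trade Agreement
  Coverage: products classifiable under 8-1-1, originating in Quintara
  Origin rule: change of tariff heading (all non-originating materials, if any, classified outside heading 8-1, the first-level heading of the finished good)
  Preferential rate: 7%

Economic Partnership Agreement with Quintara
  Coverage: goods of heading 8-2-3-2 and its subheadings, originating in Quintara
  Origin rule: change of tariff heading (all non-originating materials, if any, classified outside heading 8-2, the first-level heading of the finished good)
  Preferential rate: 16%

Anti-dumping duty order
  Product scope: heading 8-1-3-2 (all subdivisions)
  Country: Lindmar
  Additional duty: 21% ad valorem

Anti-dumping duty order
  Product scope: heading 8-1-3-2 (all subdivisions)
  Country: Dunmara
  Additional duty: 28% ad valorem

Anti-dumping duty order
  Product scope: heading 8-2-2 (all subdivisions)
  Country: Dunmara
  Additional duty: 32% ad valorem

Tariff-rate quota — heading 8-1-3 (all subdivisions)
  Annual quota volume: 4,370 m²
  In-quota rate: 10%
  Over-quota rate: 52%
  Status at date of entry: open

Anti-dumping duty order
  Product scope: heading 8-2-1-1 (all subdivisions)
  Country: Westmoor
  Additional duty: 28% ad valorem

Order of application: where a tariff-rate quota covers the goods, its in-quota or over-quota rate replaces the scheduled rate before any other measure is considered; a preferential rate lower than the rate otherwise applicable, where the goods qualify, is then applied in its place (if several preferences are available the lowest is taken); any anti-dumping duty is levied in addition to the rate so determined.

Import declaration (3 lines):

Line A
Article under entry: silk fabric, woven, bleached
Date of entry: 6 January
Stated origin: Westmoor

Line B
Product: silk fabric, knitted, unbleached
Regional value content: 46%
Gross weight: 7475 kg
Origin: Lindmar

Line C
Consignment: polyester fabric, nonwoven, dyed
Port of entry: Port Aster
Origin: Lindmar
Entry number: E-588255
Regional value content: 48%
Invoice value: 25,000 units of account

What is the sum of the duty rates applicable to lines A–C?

36%

Line A: silk → 8-2; woven → 8-2-2; bleached → 8-2-2-4. Scheduled 19%. No special measure applies. → 19%.
Line B: silk → 8-2; knitted → 8-2-3; unbleached → 8-2-3-1. Scheduled 12%. Lindmar agreement on 8-2-3: RVC ≥ 45% → 7% available; preferential 7%. → 7%.
Line C: polyester → 8-1; nonwoven → 8-1-3; dyed → 8-1-3-1. Scheduled 17%. quota on 8-1-3 open → in-quota 10%; Lindmar agreement on 8-2-3: 8-1-3-1 not covered. → 10%.
Sum: 19% + 7% + 10% = 36%.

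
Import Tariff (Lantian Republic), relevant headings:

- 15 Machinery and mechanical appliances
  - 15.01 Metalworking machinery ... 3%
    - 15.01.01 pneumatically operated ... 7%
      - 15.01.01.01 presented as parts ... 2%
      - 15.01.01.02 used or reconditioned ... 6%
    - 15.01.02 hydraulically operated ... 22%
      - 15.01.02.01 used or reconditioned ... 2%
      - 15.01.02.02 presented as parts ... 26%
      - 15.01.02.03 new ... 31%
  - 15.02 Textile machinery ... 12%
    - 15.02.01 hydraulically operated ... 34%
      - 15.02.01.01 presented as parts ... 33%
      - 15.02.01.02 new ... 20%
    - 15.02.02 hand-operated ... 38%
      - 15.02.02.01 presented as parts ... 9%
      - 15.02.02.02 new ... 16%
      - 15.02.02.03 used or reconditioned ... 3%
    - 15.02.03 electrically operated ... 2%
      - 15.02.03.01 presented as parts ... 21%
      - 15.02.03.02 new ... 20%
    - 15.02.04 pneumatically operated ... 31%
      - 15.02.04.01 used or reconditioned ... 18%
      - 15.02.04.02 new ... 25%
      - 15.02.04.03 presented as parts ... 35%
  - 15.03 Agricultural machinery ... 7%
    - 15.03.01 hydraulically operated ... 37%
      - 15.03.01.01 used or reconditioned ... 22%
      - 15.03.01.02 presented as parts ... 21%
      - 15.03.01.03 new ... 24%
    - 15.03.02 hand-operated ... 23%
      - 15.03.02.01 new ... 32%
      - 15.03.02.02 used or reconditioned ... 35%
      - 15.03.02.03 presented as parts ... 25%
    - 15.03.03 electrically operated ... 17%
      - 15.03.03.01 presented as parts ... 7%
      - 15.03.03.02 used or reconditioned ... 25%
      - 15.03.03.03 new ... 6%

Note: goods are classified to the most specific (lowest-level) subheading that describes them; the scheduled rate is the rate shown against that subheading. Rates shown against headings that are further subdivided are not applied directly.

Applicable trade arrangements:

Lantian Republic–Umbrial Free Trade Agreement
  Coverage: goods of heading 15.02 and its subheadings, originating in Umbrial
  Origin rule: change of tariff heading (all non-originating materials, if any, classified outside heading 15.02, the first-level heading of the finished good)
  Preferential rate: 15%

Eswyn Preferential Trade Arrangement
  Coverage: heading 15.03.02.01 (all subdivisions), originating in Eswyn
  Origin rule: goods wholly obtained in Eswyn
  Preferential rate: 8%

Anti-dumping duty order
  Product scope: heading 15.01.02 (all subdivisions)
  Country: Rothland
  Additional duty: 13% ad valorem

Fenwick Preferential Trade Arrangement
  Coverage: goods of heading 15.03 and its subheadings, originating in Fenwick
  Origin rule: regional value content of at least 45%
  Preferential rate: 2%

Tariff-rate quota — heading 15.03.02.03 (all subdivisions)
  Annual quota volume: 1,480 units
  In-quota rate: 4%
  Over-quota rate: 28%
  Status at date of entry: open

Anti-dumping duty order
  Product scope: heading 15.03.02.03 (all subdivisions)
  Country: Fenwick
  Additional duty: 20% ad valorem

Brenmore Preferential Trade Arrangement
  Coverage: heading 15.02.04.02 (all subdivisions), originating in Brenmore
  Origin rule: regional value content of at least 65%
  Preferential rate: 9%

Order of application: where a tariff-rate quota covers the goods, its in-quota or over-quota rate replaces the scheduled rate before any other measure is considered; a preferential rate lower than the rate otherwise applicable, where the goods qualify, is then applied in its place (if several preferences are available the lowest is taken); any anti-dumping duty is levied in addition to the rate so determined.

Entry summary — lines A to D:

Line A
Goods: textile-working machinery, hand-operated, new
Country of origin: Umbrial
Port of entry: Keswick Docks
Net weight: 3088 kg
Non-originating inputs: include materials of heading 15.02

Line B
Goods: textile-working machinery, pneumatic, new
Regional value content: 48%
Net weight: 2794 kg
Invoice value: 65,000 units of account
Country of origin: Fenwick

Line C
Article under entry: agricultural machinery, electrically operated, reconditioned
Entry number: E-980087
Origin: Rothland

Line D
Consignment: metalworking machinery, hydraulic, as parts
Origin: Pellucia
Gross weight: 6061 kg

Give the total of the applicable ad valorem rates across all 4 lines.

92%

Line A: textile-working → 15.02; hand-operated → 15.02.02; new → 15.02.02.02. Scheduled 16%. Umbrial agreement on 15.02: CTH not met. → 16%.
Line B: textile-working → 15.02; pneumatic → 15.02.04; new → 15.02.04.02. Scheduled 25%. Fenwick agreement on 15.03: 15.02.04.02 not covered. → 25%.
Line C: agricultural → 15.03; electrically operated → 15.03.03; reconditioned → 15.03.03.02. Scheduled 25%. No special measure applies. → 25%.
Line D: metalworking → 15.01; hydraulic → 15.01.02; as parts → 15.01.02.02. Scheduled 26%. No special measure applies. → 26%.
Sum: 16% + 25% + 25% + 26% = 92%.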